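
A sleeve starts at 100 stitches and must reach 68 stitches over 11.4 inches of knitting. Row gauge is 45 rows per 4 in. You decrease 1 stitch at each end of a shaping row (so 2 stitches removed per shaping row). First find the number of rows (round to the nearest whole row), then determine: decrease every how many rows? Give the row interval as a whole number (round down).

Rows = 11.4 × 11.25 = 128.2 → 128 rows.
Stitches to remove: 32 → 16 shaping rows (at 2 st each).
128 / 16 = 8.00 → every 8 rows.

Decrease every 8th row.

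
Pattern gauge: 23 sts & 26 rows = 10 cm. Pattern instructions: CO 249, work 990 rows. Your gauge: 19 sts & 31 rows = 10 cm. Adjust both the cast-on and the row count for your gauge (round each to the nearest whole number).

Stitches: 249 × 19/23 = 205.70 → 206.
Rows: 990 × 31/26 = 1180.38 → 1180.

Cast on 206 stitches; work 1180 rows.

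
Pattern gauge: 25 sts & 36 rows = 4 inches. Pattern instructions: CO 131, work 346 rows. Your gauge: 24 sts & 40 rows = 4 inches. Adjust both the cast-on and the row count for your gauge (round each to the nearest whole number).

Stitches: 131 × 24/25 = 125.76 → 126.
Rows: 346 × 40/36 = 384.44 → 384.

Cast on 126 stitches; work 384 rows.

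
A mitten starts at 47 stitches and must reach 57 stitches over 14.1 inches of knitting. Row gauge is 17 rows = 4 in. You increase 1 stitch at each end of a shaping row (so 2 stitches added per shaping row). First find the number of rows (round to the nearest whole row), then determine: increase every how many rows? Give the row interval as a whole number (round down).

Increase every 12th row.

Rows = 14.1 × 4.25 = 59.9 → 60 rows.
Stitches to add: 10 → 5 shaping rows (at 2 st each).
60 / 5 = 12.00 → every 12 rows.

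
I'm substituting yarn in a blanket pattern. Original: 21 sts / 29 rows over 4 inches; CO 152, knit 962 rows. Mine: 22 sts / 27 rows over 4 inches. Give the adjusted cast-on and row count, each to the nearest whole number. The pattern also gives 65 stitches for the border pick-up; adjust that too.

Stitches: 152 × 22/21 = 159.24 → 159.
Rows: 962 × 27/29 = 895.66 → 896.
border pick-up: 65 × 22/21 = 68.10 → 68.

Cast on 159 stitches; work 896 rows; border pick-up 68 stitches.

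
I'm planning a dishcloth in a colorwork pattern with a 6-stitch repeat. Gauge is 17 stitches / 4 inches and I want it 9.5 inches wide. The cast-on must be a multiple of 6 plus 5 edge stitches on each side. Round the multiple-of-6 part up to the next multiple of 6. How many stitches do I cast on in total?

17 / 4 = 4.25 sts per inch.
9.5 × 4.25 = 40.38 sts.
Less 10 edge sts → 30.38 for the repeat.
Next multiple of 6: 36.
Add back 10 edge sts → 46.

Cast on 46 stitches.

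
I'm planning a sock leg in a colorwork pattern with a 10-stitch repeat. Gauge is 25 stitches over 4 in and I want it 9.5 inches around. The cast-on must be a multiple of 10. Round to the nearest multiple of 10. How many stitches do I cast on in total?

25 / 4 = 6.25 sts per inch.
9.5 × 6.25 = 59.38 sts.
Nearest multiple of 10: 60.

CO 60 sts.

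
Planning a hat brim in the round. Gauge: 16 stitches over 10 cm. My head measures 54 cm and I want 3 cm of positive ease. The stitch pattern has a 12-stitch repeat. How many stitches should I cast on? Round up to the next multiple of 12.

Finished = 54 + 3 = 57 cm.
16 / 10 = 1.6 sts/cm.
57 × 1.6 = 91.20 sts.
Next multiple of 12: 96.

96 stitches.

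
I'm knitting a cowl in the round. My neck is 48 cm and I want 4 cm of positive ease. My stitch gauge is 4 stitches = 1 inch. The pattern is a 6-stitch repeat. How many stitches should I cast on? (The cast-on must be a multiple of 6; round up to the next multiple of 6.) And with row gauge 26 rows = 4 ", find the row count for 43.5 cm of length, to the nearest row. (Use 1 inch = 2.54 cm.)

Cast on 84 stitches; work 111 rows.

Finished = 48 + 4 = 52 cm.
52 cm × 1/2.54 = 20.47 inches.
4/1 = 4 sts per in; 20.47 × 4 = 81.89 sts.
Next multiple of 6 → 84.
43.5 cm = 17.13 inches; × 6.5 = 111.32 → 111 rows.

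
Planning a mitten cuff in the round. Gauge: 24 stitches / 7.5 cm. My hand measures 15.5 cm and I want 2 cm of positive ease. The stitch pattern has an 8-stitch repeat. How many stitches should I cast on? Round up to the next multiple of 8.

Finished = 15.5 + 2 = 17.5 cm.
24 / 7.5 = 3.2 sts/cm.
17.5 × 3.2 = 56.00 sts.
Next multiple of 8: 56.

56 stitches.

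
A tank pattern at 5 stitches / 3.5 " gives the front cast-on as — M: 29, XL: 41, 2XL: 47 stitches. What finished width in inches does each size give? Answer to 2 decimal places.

5/3.5 = 1.429 sts per in.
M: 29 / 1.429 = 20.300 → 20.30 in.
XL: 41 / 1.429 = 28.700 → 28.70 in.
2XL: 47 / 1.429 = 32.900 → 32.90 in.

M 20.30 inches; XL 28.70 inches; 2XL 32.90 inches.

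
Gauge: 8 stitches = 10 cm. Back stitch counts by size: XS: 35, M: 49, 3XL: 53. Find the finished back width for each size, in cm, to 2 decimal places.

8/10 = 0.8 sts per cm.
XS: 35 / 0.8 = 43.750 → 43.75 cm.
M: 49 / 0.8 = 61.250 → 61.25 cm.
3XL: 53 / 0.8 = 66.250 → 66.25 cm.

XS 43.75 cm; M 61.25 cm; 3XL 66.25 cm.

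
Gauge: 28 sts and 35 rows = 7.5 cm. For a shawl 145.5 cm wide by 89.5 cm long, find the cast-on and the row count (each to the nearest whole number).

Stitch gauge = 28/7.5 = 3.733 sts/cm; 145.5 × 3.733 = 543.20 → 543 sts.
Row gauge = 35/7.5 = 4.667 rows/cm; 89.5 × 4.667 = 417.67 → 418 rows.

Cast on 543 stitches and work 418 rows.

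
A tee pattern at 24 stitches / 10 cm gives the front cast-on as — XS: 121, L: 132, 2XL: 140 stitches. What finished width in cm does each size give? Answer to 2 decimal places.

XS 50.42 cm; L 55.00 cm; 2XL 58.33 cm.

24/10 = 2.4 sts per cm.
XS: 121 / 2.4 = 50.417 → 50.42 cm.
L: 132 / 2.4 = 55.000 → 55.00 cm.
2XL: 140 / 2.4 = 58.333 → 58.33 cm.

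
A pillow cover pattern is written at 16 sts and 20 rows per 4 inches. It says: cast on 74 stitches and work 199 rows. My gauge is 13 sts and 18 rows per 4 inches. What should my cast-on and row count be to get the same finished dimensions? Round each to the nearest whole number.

Cast on 60 stitches; work 179 rows.

Stitches: 74 × 13/16 = 60.12 → 60.
Rows: 199 × 18/20 = 179.10 → 179.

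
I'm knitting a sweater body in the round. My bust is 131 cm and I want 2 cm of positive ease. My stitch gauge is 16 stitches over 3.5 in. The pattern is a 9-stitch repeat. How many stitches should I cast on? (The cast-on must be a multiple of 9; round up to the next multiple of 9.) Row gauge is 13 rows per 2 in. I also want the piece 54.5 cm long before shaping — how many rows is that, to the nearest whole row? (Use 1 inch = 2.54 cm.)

Cast on 243 stitches; work 139 rows.

Finished = 131 + 2 = 133 cm.
133 cm × 1/2.54 = 52.36 inches.
16/3.5 = 4.571 sts per in; 52.36 × 4.571 = 239.37 sts.
Next multiple of 9 → 243.
54.5 cm = 21.46 inches; × 6.5 = 139.47 → 139 rows.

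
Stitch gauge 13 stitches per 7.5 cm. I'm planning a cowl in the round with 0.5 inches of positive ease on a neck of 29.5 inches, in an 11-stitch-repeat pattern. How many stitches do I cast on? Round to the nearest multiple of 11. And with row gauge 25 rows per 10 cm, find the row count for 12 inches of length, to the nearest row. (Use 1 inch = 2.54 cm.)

Cast on 132 stitches; work 76 rows.

Finished = 29.5 + 0.5 = 30 inches.
30 inches × 2.54 = 76.20 cm.
13/7.5 = 1.733 sts per cm; 76.20 × 1.733 = 132.08 sts.
Nearest multiple of 11 → 132.
12 inches = 30.48 cm; × 2.5 = 76.20 → 76 rows.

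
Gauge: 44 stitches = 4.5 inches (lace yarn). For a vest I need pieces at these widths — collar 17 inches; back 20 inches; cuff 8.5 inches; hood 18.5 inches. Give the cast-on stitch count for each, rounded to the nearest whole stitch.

collar 166; back 196; cuff 83; hood 181.

Rate = 44/4.5 = 9.778 sts per in.
collar: 17 × 9.778 = 166.22 → 166.
back: 20 × 9.778 = 195.56 → 196.
cuff: 8.5 × 9.778 = 83.11 → 83.
hood: 18.5 × 9.778 = 180.89 → 181.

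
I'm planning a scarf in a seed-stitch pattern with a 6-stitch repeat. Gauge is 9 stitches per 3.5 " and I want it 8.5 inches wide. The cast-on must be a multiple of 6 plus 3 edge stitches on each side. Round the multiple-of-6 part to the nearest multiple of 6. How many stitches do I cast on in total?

9 / 3.5 = 2.571 sts per inch.
8.5 × 2.571 = 21.86 sts.
Less 6 edge sts → 15.86 for the repeat.
Nearest multiple of 6: 18.
Add back 6 edge sts → 24.

CO 24 sts.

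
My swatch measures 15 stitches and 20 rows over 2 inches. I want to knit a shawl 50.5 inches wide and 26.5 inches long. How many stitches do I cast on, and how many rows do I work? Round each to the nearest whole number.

Stitch gauge = 15/2 = 7.5 sts/in; 50.5 × 7.5 = 378.75 → 379 sts.
Row gauge = 20/2 = 10 rows/in; 26.5 × 10 = 265.00 → 265 rows.

Cast on 379 stitches and work 265 rows.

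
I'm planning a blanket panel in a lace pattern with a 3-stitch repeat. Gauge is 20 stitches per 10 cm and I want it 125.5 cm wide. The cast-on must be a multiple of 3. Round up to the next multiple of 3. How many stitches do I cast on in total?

20 / 10 = 2 sts per cm.
125.5 × 2 = 251.00 sts.
Next multiple of 3: 252.

252 stitches.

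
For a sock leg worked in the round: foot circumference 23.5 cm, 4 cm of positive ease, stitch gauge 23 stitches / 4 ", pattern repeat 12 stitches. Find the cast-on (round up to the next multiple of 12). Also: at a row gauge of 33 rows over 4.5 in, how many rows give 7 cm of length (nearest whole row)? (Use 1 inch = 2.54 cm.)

Finished = 23.5 + 4 = 27.5 cm.
27.5 cm × 1/2.54 = 10.83 inches.
23/4 = 5.75 sts per in; 10.83 × 5.75 = 62.25 sts.
Next multiple of 12 → 72.
7 cm = 2.76 inches; × 7.333 = 20.21 → 20 rows.

Cast on 72 stitches; work 20 rows.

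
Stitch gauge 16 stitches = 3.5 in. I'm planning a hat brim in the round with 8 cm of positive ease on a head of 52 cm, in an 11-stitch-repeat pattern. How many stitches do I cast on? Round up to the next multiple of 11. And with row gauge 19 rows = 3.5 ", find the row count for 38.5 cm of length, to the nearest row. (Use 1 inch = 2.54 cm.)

Finished = 52 + 8 = 60 cm.
60 cm × 1/2.54 = 23.62 inches.
16/3.5 = 4.571 sts per in; 23.62 × 4.571 = 107.99 sts.
Next multiple of 11 → 110.
38.5 cm = 15.16 inches; × 5.429 = 82.28 → 82 rows.

Cast on 110 stitches; work 82 rows.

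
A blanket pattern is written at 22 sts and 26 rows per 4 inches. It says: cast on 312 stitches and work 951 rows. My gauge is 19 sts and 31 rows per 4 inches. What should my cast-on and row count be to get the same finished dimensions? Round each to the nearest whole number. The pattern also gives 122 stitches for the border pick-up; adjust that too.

Stitches: 312 × 19/22 = 269.45 → 269.
Rows: 951 × 31/26 = 1133.88 → 1134.
border pick-up: 122 × 19/22 = 105.36 → 105.

Cast on 269 stitches; work 1134 rows; border pick-up 105 stitches.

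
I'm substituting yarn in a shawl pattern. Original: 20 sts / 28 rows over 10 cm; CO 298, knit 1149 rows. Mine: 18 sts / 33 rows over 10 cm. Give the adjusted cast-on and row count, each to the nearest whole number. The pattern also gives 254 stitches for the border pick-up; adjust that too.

Stitches: 298 × 18/20 = 268.20 → 268.
Rows: 1149 × 33/28 = 1354.18 → 1354.
border pick-up: 254 × 18/20 = 228.60 → 229.

Cast on 268 stitches; work 1354 rows; border pick-up 229 stitches.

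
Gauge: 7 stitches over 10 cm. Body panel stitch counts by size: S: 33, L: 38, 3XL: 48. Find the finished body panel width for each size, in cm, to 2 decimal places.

7/10 = 0.7 sts per cm.
S: 33 / 0.7 = 47.143 → 47.14 cm.
L: 38 / 0.7 = 54.286 → 54.29 cm.
3XL: 48 / 0.7 = 68.571 → 68.57 cm.

S 47.14 cm; L 54.29 cm; 3XL 68.57 cm.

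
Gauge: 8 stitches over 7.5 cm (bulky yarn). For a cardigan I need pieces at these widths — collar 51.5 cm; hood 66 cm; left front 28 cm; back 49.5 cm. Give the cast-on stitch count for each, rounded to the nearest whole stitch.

collar 55; hood 70; left front 30; back 53.

Rate = 8/7.5 = 1.067 sts per cm.
collar: 51.5 × 1.067 = 54.93 → 55.
hood: 66 × 1.067 = 70.40 → 70.
left front: 28 × 1.067 = 29.87 → 30.
back: 49.5 × 1.067 = 52.80 → 53.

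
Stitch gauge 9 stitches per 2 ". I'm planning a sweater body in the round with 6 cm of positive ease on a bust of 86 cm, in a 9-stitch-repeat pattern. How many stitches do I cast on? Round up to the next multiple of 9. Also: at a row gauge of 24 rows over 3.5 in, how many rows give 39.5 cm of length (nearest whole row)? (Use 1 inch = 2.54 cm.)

Cast on 171 stitches; work 107 rows.

Finished = 86 + 6 = 92 cm.
92 cm × 1/2.54 = 36.22 inches.
9/2 = 4.5 sts per in; 36.22 × 4.5 = 162.99 sts.
Next multiple of 9 → 171.
39.5 cm = 15.55 inches; × 6.857 = 106.64 → 107 rows.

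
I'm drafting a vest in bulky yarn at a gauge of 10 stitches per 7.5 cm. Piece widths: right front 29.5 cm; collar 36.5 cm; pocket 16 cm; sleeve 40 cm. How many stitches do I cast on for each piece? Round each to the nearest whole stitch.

right front 39; collar 49; pocket 21; sleeve 53.

Rate = 10/7.5 = 1.333 sts per cm.
right front: 29.5 × 1.333 = 39.33 → 39.
collar: 36.5 × 1.333 = 48.67 → 49.
pocket: 16 × 1.333 = 21.33 → 21.
sleeve: 40 × 1.333 = 53.33 → 53.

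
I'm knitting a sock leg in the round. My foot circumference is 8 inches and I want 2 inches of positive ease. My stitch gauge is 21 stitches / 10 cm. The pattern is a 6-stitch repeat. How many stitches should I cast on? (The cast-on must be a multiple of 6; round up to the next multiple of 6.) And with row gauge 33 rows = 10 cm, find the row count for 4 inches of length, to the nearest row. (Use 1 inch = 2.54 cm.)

Finished = 8 + 2 = 10 inches.
10 inches × 2.54 = 25.40 cm.
21/10 = 2.1 sts per cm; 25.40 × 2.1 = 53.34 sts.
Next multiple of 6 → 54.
4 inches = 10.16 cm; × 3.3 = 33.53 → 34 rows.

Cast on 54 stitches; work 34 rows.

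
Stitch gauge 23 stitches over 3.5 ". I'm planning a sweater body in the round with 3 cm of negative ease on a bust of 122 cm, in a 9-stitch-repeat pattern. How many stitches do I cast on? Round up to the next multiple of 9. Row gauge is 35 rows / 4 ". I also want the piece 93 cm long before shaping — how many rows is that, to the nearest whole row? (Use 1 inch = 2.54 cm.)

Finished = 122 − 3 = 119 cm.
119 cm × 1/2.54 = 46.85 inches.
23/3.5 = 6.571 sts per in; 46.85 × 6.571 = 307.87 sts.
Next multiple of 9 → 315.
93 cm = 36.61 inches; × 8.75 = 320.37 → 320 rows.

Cast on 315 stitches; work 320 rows.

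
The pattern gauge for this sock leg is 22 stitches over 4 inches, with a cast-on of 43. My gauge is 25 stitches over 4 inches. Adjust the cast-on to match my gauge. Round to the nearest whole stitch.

Scale factor = 25 / 22 = 1.136.
43 × 25 / 22 = 48.86 sts.
→ 49 sts.

CO 49 sts.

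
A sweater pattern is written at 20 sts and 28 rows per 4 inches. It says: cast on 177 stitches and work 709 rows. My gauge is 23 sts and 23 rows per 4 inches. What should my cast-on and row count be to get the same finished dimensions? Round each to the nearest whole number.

Stitches: 177 × 23/20 = 203.55 → 204.
Rows: 709 × 23/28 = 582.39 → 582.

Cast on 204 stitches; work 582 rows.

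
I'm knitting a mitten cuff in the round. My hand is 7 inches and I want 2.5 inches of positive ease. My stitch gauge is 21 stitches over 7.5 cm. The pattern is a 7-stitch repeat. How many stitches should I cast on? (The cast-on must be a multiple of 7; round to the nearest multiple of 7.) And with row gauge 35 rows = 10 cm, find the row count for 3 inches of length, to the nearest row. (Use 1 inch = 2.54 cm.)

Finished = 7 + 2.5 = 9.5 inches.
9.5 inches × 2.54 = 24.13 cm.
21/7.5 = 2.8 sts per cm; 24.13 × 2.8 = 67.56 sts.
Nearest multiple of 7 → 70.
3 inches = 7.62 cm; × 3.5 = 26.67 → 27 rows.

Cast on 70 stitches; work 27 rows.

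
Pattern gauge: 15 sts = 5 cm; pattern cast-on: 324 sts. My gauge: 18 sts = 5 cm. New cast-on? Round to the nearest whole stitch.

CO 389 sts.

Scale factor = 18 / 15 = 1.200.
324 × 18 / 15 = 388.80 sts.
→ 389 sts.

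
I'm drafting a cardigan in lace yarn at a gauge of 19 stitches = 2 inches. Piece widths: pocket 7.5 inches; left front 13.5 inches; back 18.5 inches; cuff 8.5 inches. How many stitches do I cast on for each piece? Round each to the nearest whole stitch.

Rate = 19/2 = 9.5 sts per in.
pocket: 7.5 × 9.5 = 71.25 → 71.
left front: 13.5 × 9.5 = 128.25 → 128.
back: 18.5 × 9.5 = 175.75 → 176.
cuff: 8.5 × 9.5 = 80.75 → 81.

pocket 71; left front 128; back 176; cuff 81.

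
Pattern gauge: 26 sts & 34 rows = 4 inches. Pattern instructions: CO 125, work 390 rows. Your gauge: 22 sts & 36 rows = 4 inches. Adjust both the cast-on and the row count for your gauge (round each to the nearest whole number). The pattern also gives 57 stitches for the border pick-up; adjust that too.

Cast on 106 stitches; work 413 rows; border pick-up 48 stitches.

Stitches: 125 × 22/26 = 105.77 → 106.
Rows: 390 × 36/34 = 412.94 → 413.
border pick-up: 57 × 22/26 = 48.23 → 48.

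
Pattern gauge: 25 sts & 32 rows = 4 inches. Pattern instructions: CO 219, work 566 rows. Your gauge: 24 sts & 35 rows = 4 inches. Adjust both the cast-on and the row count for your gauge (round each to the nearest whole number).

Cast on 210 stitches; work 619 rows.

Stitches: 219 × 24/25 = 210.24 → 210.
Rows: 566 × 35/32 = 619.06 → 619.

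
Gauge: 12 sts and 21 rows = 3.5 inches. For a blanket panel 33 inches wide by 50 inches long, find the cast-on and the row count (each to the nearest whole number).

Stitch gauge = 12/3.5 = 3.429 sts/in; 33 × 3.429 = 113.14 → 113 sts.
Row gauge = 21/3.5 = 6 rows/in; 50 × 6 = 300.00 → 300 rows.

Cast on 113 stitches and work 300 rows.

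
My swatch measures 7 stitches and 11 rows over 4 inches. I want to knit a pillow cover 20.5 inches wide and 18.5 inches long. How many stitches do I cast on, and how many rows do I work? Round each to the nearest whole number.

Cast on 36 stitches and work 51 rows.

Stitch gauge = 7/4 = 1.75 sts/in; 20.5 × 1.75 = 35.88 → 36 sts.
Row gauge = 11/4 = 2.75 rows/in; 18.5 × 2.75 = 50.88 → 51 rows.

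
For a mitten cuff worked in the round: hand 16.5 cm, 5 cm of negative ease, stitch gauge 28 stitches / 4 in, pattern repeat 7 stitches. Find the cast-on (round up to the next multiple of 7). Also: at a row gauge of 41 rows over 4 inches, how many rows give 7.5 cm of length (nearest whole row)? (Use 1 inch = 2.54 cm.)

Finished = 16.5 − 5 = 11.5 cm.
11.5 cm × 1/2.54 = 4.53 inches.
28/4 = 7 sts per in; 4.53 × 7 = 31.69 sts.
Next multiple of 7 → 35.
7.5 cm = 2.95 inches; × 10.25 = 30.27 → 30 rows.

Cast on 35 stitches; work 30 rows.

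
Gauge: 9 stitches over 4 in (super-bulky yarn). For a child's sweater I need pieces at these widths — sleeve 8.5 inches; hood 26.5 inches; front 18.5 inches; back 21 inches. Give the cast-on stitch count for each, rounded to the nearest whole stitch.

Rate = 9/4 = 2.25 sts per in.
sleeve: 8.5 × 2.25 = 19.12 → 19.
hood: 26.5 × 2.25 = 59.62 → 60.
front: 18.5 × 2.25 = 41.62 → 42.
back: 21 × 2.25 = 47.25 → 47.

sleeve 19; hood 60; front 42; back 47.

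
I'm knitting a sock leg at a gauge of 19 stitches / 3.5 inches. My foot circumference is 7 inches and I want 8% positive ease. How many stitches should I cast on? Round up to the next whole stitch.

CO 42 sts.

Finished = 7 × 1.08 = 7.56 in.
19 / 3.5 = 5.429 sts per inch.
7.56 × 5.429 = 41.04 sts.
→ 42 sts.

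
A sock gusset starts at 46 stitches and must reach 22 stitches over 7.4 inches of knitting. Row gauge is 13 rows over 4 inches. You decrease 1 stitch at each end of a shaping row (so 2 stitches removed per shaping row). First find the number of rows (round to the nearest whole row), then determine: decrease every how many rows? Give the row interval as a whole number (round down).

Rows = 7.4 × 3.25 = 24.1 → 24 rows.
Stitches to remove: 24 → 12 shaping rows (at 2 st each).
24 / 12 = 2.00 → every 2 rows.

Decrease every 2nd row.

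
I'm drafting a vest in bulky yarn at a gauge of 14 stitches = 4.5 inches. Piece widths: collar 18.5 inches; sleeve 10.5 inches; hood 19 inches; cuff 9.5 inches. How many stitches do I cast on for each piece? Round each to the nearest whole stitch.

Rate = 14/4.5 = 3.111 sts per in.
collar: 18.5 × 3.111 = 57.56 → 58.
sleeve: 10.5 × 3.111 = 32.67 → 33.
hood: 19 × 3.111 = 59.11 → 59.
cuff: 9.5 × 3.111 = 29.56 → 30.

collar 58; sleeve 33; hood 59; cuff 30.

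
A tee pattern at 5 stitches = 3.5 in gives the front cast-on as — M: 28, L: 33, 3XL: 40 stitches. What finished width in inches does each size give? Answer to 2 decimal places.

M 19.60 inches; L 23.10 inches; 3XL 28.00 inches.

5/3.5 = 1.429 sts per in.
M: 28 / 1.429 = 19.600 → 19.60 in.
L: 33 / 1.429 = 23.100 → 23.10 in.
3XL: 40 / 1.429 = 28.000 → 28.00 in.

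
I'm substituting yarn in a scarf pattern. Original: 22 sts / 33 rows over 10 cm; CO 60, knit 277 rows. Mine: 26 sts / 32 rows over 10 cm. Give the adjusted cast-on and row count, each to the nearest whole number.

Cast on 71 stitches; work 269 rows.

Stitches: 60 × 26/22 = 70.91 → 71.
Rows: 277 × 32/33 = 268.61 → 269.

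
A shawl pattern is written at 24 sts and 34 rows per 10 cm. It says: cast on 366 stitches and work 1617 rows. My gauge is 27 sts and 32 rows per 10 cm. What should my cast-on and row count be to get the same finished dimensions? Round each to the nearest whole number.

Stitches: 366 × 27/24 = 411.75 → 412.
Rows: 1617 × 32/34 = 1521.88 → 1522.

Cast on 412 stitches; work 1522 rows.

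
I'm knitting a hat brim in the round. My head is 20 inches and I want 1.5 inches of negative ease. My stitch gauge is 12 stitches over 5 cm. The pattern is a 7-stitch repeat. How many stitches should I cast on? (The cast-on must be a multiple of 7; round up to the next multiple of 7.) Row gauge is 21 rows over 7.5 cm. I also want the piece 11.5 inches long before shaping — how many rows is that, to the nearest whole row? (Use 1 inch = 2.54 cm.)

Finished = 20 − 1.5 = 18.5 inches.
18.5 inches × 2.54 = 46.99 cm.
12/5 = 2.4 sts per cm; 46.99 × 2.4 = 112.78 sts.
Next multiple of 7 → 119.
11.5 inches = 29.21 cm; × 2.8 = 81.79 → 82 rows.

Cast on 119 stitches; work 82 rows.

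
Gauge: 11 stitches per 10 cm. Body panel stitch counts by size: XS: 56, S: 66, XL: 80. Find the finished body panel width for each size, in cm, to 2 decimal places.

XS 50.91 cm; S 60.00 cm; XL 72.73 cm.

11/10 = 1.1 sts per cm.
XS: 56 / 1.1 = 50.909 → 50.91 cm.
S: 66 / 1.1 = 60.000 → 60.00 cm.
XL: 80 / 1.1 = 72.727 → 72.73 cm.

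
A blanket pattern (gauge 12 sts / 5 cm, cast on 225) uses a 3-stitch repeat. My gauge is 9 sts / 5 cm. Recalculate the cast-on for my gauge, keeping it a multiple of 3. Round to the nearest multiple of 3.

225 × 9 / 12 = 168.75.
Nearest multiple of 3: 168.

CO 168 sts.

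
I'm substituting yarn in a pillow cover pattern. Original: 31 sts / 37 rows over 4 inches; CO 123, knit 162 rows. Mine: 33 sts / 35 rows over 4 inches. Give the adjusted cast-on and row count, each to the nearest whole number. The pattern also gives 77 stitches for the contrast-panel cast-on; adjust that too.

Stitches: 123 × 33/31 = 130.94 → 131.
Rows: 162 × 35/37 = 153.24 → 153.
contrast-panel cast-on: 77 × 33/31 = 81.97 → 82.

Cast on 131 stitches; work 153 rows; contrast-panel cast-on 82 stitches.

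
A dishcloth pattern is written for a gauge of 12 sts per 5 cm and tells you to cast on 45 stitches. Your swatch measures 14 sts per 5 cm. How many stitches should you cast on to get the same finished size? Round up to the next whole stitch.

53 stitches.

Scale factor = 14 / 12 = 1.167.
45 × 14 / 12 = 52.50 sts.
→ 53 sts.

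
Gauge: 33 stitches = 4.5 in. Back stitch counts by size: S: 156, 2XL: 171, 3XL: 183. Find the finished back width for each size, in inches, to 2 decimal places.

33/4.5 = 7.333 sts per in.
S: 156 / 7.333 = 21.273 → 21.27 in.
2XL: 171 / 7.333 = 23.318 → 23.32 in.
3XL: 183 / 7.333 = 24.955 → 24.95 in.

S 21.27 inches; 2XL 23.32 inches; 3XL 24.95 inches.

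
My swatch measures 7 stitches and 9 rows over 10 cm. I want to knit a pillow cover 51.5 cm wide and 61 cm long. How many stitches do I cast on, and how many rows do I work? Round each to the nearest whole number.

Stitch gauge = 7/10 = 0.7 sts/cm; 51.5 × 0.7 = 36.05 → 36 sts.
Row gauge = 9/10 = 0.9 rows/cm; 61 × 0.9 = 54.90 → 55 rows.

Cast on 36 stitches and work 55 rows.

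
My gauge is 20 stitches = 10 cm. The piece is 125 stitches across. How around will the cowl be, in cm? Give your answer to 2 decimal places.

20 stitches / 10 cm = 2 stitches per cm.
125 / 2 = 62.500 cm.

62.50 cm.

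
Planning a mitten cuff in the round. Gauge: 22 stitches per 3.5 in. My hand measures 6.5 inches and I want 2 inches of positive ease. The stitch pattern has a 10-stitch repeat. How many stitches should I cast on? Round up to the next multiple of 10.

Finished = 6.5 + 2 = 8.5 inches.
22 / 3.5 = 6.286 sts/in.
8.5 × 6.286 = 53.43 sts.
Next multiple of 10: 60.

60 stitches.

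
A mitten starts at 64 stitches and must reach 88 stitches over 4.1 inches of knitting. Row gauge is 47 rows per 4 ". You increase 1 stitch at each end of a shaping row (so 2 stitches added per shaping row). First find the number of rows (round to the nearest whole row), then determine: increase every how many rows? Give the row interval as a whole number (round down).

Increase every 4th row.

Rows = 4.1 × 11.75 = 48.2 → 48 rows.
Stitches to add: 24 → 12 shaping rows (at 2 st each).
48 / 12 = 4.00 → every 4 rows.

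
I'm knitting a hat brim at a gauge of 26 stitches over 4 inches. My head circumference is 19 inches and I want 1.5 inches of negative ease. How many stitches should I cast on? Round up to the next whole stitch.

CO 114 sts.

Finished = 19 − 1.5 = 17.5 in.
26 / 4 = 6.5 sts per inch.
17.50 × 6.5 = 113.75 sts.
→ 114 sts.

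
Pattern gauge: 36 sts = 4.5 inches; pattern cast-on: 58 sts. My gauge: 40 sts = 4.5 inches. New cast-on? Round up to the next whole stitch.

Scale factor = 40 / 36 = 1.111.
58 × 40 / 36 = 64.44 sts.
→ 65 sts.

Cast on 65 stitches.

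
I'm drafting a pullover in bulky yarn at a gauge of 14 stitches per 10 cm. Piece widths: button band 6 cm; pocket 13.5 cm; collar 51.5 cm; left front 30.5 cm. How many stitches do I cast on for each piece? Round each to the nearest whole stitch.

Rate = 14/10 = 1.4 sts per cm.
button band: 6 × 1.4 = 8.40 → 8.
pocket: 13.5 × 1.4 = 18.90 → 19.
collar: 51.5 × 1.4 = 72.10 → 72.
left front: 30.5 × 1.4 = 42.70 → 43.

button band 8; pocket 19; collar 72; left front 43.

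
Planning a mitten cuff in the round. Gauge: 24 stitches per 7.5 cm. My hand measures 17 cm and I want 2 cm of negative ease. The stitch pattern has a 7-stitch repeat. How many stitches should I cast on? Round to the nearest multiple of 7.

49 stitches.

Finished = 17 − 2 = 15 cm.
24 / 7.5 = 3.2 sts/cm.
15 × 3.2 = 48.00 sts.
Nearest multiple of 7: 49.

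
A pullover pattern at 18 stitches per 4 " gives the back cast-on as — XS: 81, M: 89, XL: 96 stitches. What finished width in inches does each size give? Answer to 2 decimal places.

XS 18.00 inches; M 19.78 inches; XL 21.33 inches.

18/4 = 4.5 sts per in.
XS: 81 / 4.5 = 18.000 → 18.00 in.
M: 89 / 4.5 = 19.778 → 19.78 in.
XL: 96 / 4.5 = 21.333 → 21.33 in.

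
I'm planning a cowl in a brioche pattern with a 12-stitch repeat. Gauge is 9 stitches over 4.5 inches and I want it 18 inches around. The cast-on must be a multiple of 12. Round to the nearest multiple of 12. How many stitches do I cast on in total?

9 / 4.5 = 2 sts per inch.
18 × 2 = 36.00 sts.
Nearest multiple of 12: 36.

36 stitches.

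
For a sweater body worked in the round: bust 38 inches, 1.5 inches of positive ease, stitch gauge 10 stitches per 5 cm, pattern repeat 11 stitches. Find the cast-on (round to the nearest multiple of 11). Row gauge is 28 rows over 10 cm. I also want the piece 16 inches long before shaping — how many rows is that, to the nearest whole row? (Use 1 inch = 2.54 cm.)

Finished = 38 + 1.5 = 39.5 inches.
39.5 inches × 2.54 = 100.33 cm.
10/5 = 2 sts per cm; 100.33 × 2 = 200.66 sts.
Nearest multiple of 11 → 198.
16 inches = 40.64 cm; × 2.8 = 113.79 → 114 rows.

Cast on 198 stitches; work 114 rows.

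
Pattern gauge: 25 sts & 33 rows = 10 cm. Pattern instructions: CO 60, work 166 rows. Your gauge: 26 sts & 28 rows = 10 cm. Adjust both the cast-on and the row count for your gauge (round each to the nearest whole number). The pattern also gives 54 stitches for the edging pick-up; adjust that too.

Cast on 62 stitches; work 141 rows; edging pick-up 56 stitches.

Stitches: 60 × 26/25 = 62.40 → 62.
Rows: 166 × 28/33 = 140.85 → 141.
edging pick-up: 54 × 26/25 = 56.16 → 56.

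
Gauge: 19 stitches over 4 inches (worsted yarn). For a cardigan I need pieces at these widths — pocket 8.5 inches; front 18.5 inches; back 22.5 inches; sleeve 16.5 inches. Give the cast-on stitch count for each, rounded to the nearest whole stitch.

pocket 40; front 88; back 107; sleeve 78.

Rate = 19/4 = 4.75 sts per in.
pocket: 8.5 × 4.75 = 40.38 → 40.
front: 18.5 × 4.75 = 87.88 → 88.
back: 22.5 × 4.75 = 106.88 → 107.
sleeve: 16.5 × 4.75 = 78.38 → 78.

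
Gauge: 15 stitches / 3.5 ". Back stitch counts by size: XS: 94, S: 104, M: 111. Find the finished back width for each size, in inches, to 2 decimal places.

15/3.5 = 4.286 sts per in.
XS: 94 / 4.286 = 21.933 → 21.93 in.
S: 104 / 4.286 = 24.267 → 24.27 in.
M: 111 / 4.286 = 25.900 → 25.90 in.

XS 21.93 inches; S 24.27 inches; M 25.90 inches.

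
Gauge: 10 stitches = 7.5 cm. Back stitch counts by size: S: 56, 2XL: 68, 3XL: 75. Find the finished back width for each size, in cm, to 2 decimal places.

S 42.00 cm; 2XL 51.00 cm; 3XL 56.25 cm.

10/7.5 = 1.333 sts per cm.
S: 56 / 1.333 = 42.000 → 42.00 cm.
2XL: 68 / 1.333 = 51.000 → 51.00 cm.
3XL: 75 / 1.333 = 56.250 → 56.25 cm.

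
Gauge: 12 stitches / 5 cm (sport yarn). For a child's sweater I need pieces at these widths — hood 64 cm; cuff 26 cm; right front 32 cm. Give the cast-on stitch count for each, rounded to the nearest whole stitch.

Rate = 12/5 = 2.4 sts per cm.
hood: 64 × 2.4 = 153.60 → 154.
cuff: 26 × 2.4 = 62.40 → 62.
right front: 32 × 2.4 = 76.80 → 77.

hood 154; cuff 62; right front 77.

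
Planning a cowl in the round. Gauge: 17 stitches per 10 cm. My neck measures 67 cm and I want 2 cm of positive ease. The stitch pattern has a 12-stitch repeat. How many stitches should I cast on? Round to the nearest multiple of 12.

Finished = 67 + 2 = 69 cm.
17 / 10 = 1.7 sts/cm.
69 × 1.7 = 117.30 sts.
Nearest multiple of 12: 120.

CO 120 sts.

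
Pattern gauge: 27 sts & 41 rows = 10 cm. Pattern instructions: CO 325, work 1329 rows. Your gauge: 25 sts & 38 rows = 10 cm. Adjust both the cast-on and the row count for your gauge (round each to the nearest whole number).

Cast on 301 stitches; work 1232 rows.

Stitches: 325 × 25/27 = 300.93 → 301.
Rows: 1329 × 38/41 = 1231.76 → 1232.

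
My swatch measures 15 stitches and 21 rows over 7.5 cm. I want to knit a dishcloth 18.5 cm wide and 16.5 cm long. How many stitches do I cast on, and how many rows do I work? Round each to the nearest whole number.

Cast on 37 stitches and work 46 rows.

Stitch gauge = 15/7.5 = 2 sts/cm; 18.5 × 2 = 37.00 → 37 sts.
Row gauge = 21/7.5 = 2.8 rows/cm; 16.5 × 2.8 = 46.20 → 46 rows.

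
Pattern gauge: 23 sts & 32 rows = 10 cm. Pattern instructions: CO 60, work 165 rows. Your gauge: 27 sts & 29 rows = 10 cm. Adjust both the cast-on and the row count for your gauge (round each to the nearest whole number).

Stitches: 60 × 27/23 = 70.43 → 70.
Rows: 165 × 29/32 = 149.53 → 150.

Cast on 70 stitches; work 150 rows.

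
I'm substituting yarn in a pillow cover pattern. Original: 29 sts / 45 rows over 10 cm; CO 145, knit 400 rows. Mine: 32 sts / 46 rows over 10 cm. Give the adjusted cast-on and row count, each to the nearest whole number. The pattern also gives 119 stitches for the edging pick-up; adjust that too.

Stitches: 145 × 32/29 = 160.00 → 160.
Rows: 400 × 46/45 = 408.89 → 409.
edging pick-up: 119 × 32/29 = 131.31 → 131.

Cast on 160 stitches; work 409 rows; edging pick-up 131 stitches.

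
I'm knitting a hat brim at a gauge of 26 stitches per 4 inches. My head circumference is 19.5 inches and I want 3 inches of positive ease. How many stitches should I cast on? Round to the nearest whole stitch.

Finished = 19.5 + 3 = 22.5 in.
26 / 4 = 6.5 sts per inch.
22.50 × 6.5 = 146.25 sts.
→ 146 sts.

CO 146 sts.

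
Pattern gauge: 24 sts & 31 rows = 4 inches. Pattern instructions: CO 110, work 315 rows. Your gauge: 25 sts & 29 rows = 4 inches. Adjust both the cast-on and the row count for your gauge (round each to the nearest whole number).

Stitches: 110 × 25/24 = 114.58 → 115.
Rows: 315 × 29/31 = 294.68 → 295.

Cast on 115 stitches; work 295 rows.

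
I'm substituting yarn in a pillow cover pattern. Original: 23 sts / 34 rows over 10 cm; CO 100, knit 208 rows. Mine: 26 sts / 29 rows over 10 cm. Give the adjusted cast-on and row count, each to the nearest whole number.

Stitches: 100 × 26/23 = 113.04 → 113.
Rows: 208 × 29/34 = 177.41 → 177.

Cast on 113 stitches; work 177 rows.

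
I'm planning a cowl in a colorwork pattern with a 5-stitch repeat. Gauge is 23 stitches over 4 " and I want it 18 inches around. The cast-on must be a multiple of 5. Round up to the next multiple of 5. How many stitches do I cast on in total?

Cast on 105 stitches.

23 / 4 = 5.75 sts per inch.
18 × 5.75 = 103.50 sts.
Next multiple of 5: 105.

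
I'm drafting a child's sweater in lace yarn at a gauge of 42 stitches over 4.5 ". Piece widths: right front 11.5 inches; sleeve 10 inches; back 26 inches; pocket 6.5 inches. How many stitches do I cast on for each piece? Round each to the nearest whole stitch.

Rate = 42/4.5 = 9.333 sts per in.
right front: 11.5 × 9.333 = 107.33 → 107.
sleeve: 10 × 9.333 = 93.33 → 93.
back: 26 × 9.333 = 242.67 → 243.
pocket: 6.5 × 9.333 = 60.67 → 61.

right front 107; sleeve 93; back 243; pocket 61.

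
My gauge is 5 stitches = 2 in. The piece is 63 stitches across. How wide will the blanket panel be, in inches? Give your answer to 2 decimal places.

25.20 inches.

5 stitches / 2 inch = 2.5 stitches per inch.
63 / 2.5 = 25.200 inches.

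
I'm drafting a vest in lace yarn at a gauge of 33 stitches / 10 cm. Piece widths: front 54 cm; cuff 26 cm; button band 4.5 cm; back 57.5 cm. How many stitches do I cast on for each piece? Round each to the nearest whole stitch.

front 178; cuff 86; button band 15; back 190.

Rate = 33/10 = 3.3 sts per cm.
front: 54 × 3.3 = 178.20 → 178.
cuff: 26 × 3.3 = 85.80 → 86.
button band: 4.5 × 3.3 = 14.85 → 15.
back: 57.5 × 3.3 = 189.75 → 190.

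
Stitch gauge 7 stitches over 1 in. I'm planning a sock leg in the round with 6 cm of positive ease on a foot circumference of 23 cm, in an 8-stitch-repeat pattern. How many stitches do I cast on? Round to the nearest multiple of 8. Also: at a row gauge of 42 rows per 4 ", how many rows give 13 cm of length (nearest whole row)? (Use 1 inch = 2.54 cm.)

Finished = 23 + 6 = 29 cm.
29 cm × 1/2.54 = 11.42 inches.
7/1 = 7 sts per in; 11.42 × 7 = 79.92 sts.
Nearest multiple of 8 → 80.
13 cm = 5.12 inches; × 10.5 = 53.74 → 54 rows.

Cast on 80 stitches; work 54 rows.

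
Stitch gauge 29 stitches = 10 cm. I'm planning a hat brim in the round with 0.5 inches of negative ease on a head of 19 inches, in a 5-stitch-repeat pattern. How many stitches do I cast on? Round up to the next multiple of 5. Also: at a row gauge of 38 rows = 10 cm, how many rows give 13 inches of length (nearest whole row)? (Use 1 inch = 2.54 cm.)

Finished = 19 − 0.5 = 18.5 inches.
18.5 inches × 2.54 = 46.99 cm.
29/10 = 2.9 sts per cm; 46.99 × 2.9 = 136.27 sts.
Next multiple of 5 → 140.
13 inches = 33.02 cm; × 3.8 = 125.48 → 125 rows.

Cast on 140 stitches; work 125 rows.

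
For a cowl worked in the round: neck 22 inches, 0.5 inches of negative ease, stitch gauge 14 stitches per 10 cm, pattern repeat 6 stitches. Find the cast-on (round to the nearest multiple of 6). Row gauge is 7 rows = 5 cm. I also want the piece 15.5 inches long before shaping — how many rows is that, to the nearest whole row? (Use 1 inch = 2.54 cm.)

Cast on 78 stitches; work 55 rows.

Finished = 22 − 0.5 = 21.5 inches.
21.5 inches × 2.54 = 54.61 cm.
14/10 = 1.4 sts per cm; 54.61 × 1.4 = 76.45 sts.
Nearest multiple of 6 → 78.
15.5 inches = 39.37 cm; × 1.4 = 55.12 → 55 rows.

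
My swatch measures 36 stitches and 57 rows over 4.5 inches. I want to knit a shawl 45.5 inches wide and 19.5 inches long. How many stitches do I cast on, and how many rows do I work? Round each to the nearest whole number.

Cast on 364 stitches and work 247 rows.

Stitch gauge = 36/4.5 = 8 sts/in; 45.5 × 8 = 364.00 → 364 sts.
Row gauge = 57/4.5 = 12.667 rows/in; 19.5 × 12.667 = 247.00 → 247 rows.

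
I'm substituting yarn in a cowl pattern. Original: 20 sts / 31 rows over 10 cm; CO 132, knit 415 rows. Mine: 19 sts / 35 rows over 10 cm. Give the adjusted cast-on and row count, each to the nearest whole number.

Stitches: 132 × 19/20 = 125.40 → 125.
Rows: 415 × 35/31 = 468.55 → 469.

Cast on 125 stitches; work 469 rows.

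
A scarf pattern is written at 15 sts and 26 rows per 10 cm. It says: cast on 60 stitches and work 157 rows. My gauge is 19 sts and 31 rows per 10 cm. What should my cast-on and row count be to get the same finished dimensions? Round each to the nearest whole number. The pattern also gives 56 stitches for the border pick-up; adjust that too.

Stitches: 60 × 19/15 = 76.00 → 76.
Rows: 157 × 31/26 = 187.19 → 187.
border pick-up: 56 × 19/15 = 70.93 → 71.

Cast on 76 stitches; work 187 rows; border pick-up 71 stitches.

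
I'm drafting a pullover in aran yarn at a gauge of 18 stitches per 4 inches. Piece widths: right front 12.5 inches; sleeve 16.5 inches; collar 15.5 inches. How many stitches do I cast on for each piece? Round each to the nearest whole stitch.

right front 56; sleeve 74; collar 70.

Rate = 18/4 = 4.5 sts per in.
right front: 12.5 × 4.5 = 56.25 → 56.
sleeve: 16.5 × 4.5 = 74.25 → 74.
collar: 15.5 × 4.5 = 69.75 → 70.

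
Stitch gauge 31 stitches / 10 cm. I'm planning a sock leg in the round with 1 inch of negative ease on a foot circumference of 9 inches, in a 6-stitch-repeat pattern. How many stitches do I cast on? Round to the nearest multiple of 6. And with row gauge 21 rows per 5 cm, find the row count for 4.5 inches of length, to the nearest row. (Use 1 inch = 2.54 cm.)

Finished = 9 − 1 = 8 inches.
8 inches × 2.54 = 20.32 cm.
31/10 = 3.1 sts per cm; 20.32 × 3.1 = 62.99 sts.
Nearest multiple of 6 → 60.
4.5 inches = 11.43 cm; × 4.2 = 48.01 → 48 rows.

Cast on 60 stitches; work 48 rows.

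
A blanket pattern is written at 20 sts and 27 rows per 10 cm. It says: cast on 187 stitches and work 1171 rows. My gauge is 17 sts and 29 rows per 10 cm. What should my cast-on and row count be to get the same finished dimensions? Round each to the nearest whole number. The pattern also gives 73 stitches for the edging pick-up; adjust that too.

Cast on 159 stitches; work 1258 rows; edging pick-up 62 stitches.

Stitches: 187 × 17/20 = 158.95 → 159.
Rows: 1171 × 29/27 = 1257.74 → 1258.
edging pick-up: 73 × 17/20 = 62.05 → 62.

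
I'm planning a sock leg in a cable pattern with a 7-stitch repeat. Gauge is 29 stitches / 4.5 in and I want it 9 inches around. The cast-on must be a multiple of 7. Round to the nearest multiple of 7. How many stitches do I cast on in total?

29 / 4.5 = 6.444 sts per inch.
9 × 6.444 = 58.00 sts.
Nearest multiple of 7: 56.

CO 56 sts.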